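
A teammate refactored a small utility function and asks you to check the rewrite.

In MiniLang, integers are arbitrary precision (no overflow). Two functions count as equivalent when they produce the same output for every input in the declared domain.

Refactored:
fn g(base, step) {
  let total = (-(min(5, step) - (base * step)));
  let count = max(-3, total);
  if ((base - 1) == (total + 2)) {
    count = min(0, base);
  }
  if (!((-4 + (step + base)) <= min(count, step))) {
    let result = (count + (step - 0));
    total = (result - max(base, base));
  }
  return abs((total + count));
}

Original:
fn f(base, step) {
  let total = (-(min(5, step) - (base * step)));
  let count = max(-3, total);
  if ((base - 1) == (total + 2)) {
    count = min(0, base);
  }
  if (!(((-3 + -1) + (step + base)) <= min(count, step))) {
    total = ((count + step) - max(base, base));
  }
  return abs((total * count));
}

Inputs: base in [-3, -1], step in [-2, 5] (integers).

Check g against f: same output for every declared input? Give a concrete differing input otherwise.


Evaluate both at base=-3, step=-2.
f: total becomes 8; next count becomes 8; next ((base - 1) == (total + 2)) evaluates to false; next (!(((-3 + -1) + (step + base)) <= min(count, step))) evaluates to false; next final value 64
g: total becomes 8; next count becomes 8; next ((base - 1) == (total + 2)) evaluates to false; next (!((-4 + (step + base)) <= min(count, step))) evaluates to false; next final value 16
64 != 16, so the rewrite changes behavior.
verdict: not equivalent; witness: base=-3, step=-2


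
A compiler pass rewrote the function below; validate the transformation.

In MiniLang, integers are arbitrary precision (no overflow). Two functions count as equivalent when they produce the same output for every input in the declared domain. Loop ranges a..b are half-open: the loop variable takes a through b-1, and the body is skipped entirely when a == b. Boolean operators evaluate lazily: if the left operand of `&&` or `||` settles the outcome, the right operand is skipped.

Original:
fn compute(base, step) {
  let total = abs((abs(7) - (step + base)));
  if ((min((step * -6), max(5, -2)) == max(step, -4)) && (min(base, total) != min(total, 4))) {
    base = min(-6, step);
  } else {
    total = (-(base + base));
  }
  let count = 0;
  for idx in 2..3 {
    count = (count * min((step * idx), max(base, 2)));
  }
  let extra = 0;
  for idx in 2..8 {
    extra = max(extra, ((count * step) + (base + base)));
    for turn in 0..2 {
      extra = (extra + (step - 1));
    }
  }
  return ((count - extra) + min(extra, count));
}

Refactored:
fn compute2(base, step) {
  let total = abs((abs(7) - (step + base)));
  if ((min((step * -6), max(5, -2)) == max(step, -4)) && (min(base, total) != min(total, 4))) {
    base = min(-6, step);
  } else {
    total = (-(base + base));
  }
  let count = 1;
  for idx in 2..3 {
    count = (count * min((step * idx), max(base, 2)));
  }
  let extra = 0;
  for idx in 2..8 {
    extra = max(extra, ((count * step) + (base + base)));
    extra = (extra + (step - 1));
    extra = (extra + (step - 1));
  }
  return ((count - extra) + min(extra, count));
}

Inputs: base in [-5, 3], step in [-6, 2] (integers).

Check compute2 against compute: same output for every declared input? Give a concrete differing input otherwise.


Take base=-5, step=-6.
compute: total=18, then ((min((step * -6), max(5, -2)) == max(step, -4)) && (min(base, total) != min(total, 4))) is false, then total=10, then count=0, then (idx=2), then count=0, then extra=0, then (idx=2), then extra=0, then (turn=0), then extra=-7, then (turn=1), then extra=-14, then (idx=3), then extra=-10, then (turn=0), then extra=-17, then (turn=1), then extra=-24, then (idx=4), then extra=-10, then (turn=0), then extra=-17, then (turn=1), then extra=-24, then (idx=5), then extra=-10, then (turn=0), then extra=-17, then (turn=1), then extra=-24, then (idx=6), then extra=-10, then (turn=0), then extra=-17, then (turn=1), then extra=-24, then (idx=7), then extra=-10, then (turn=0), then extra=-17, then (turn=1), then extra=-24, then returns 0
compute2: total=18, then ((min((step * -6), max(5, -2)) == max(step, -4)) && (min(base, total) != min(total, 4))) is false, then total=10, then count=1, then (idx=2), then count=-12, then extra=0, then (idx=2), then extra=62, then extra=55, then extra=48, then (idx=3), then extra=62, then extra=55, then extra=48, then (idx=4), then extra=62, then extra=55, then extra=48, then (idx=5), then extra=62, then extra=55, then extra=48, then (idx=6), then extra=62, then extra=55, then extra=48, then (idx=7), then extra=62, then extra=55, then extra=48, then returns -72
0 vs -72 — the two versions disagree here.
verdict: not equivalent; witness: base=-5, step=-6


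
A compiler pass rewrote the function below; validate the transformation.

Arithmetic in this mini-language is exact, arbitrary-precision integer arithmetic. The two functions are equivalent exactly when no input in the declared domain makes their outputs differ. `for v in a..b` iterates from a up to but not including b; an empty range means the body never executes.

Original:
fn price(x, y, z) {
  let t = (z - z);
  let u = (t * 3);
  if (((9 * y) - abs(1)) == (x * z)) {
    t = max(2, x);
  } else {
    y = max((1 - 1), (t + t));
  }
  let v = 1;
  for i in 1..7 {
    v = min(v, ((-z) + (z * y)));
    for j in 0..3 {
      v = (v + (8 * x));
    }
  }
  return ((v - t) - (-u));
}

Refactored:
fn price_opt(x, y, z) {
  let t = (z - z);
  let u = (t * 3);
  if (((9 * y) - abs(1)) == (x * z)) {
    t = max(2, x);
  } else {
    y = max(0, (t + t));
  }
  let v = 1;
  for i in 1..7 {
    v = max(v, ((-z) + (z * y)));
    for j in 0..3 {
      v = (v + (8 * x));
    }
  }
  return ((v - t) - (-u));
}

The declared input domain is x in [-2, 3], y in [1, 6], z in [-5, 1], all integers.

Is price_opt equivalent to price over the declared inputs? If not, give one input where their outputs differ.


Evaluate both at x=-2, y=1, z=-5.
price: t := 0 | u := 0 | (((9 * y) - abs(1)) == (x * z)): false | y := 0 | v := 1 | iter i=1: | v := 1 | iter j=0: | v := -15 | iter j=1: | v := -31 | iter j=2: | v := -47 | iter i=2: | v := -47 | iter j=0: | v := -63 | iter j=1: | v := -79 | iter j=2: | v := -95 | iter i=3: | v := -95 | iter j=0: | v := -111 | iter j=1: | v := -127 | iter j=2: | v := -143 | iter i=4: | v := -143 | iter j=0: | v := -159 | iter j=1: | v := -175 | iter j=2: | v := -191 | iter i=5: | v := -191 | iter j=0: | v := -207 | iter j=1: | v := -223 | iter j=2: | v := -239 | iter i=6: | v := -239 | iter j=0: | v := -255 | iter j=1: | v := -271 | iter j=2: | v := -287 | result -287
price_opt: t := 0 | u := 0 | (((9 * y) - abs(1)) == (x * z)): false | y := 0 | v := 1 | iter i=1: | v := 5 | iter j=0: | v := -11 | iter j=1: | v := -27 | iter j=2: | v := -43 | iter i=2: | v := 5 | iter j=0: | v := -11 | iter j=1: | v := -27 | iter j=2: | v := -43 | iter i=3: | v := 5 | iter j=0: | v := -11 | iter j=1: | v := -27 | iter j=2: | v := -43 | iter i=4: | v := 5 | iter j=0: | v := -11 | iter j=1: | v := -27 | iter j=2: | v := -43 | iter i=5: | v := 5 | iter j=0: | v := -11 | iter j=1: | v := -27 | iter j=2: | v := -43 | iter i=6: | v := 5 | iter j=0: | v := -11 | iter j=1: | v := -27 | iter j=2: | v := -43 | result -43
-287 against -43: the behavior changed.
verdict: not equivalent; witness: x=-2, y=1, z=-5


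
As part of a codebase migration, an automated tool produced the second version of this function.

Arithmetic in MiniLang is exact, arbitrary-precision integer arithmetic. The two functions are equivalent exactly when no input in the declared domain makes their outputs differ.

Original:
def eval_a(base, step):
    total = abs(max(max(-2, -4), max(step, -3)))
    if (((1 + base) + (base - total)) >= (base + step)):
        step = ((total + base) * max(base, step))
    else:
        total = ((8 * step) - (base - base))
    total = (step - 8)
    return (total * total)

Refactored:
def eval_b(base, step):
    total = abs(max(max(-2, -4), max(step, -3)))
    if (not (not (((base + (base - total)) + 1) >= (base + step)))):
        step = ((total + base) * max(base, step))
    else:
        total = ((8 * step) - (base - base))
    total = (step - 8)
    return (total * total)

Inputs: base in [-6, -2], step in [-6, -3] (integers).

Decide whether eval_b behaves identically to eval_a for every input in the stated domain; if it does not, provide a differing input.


Although boolean connective usage differs, 20/20 inputs agree.
verdict: equivalent


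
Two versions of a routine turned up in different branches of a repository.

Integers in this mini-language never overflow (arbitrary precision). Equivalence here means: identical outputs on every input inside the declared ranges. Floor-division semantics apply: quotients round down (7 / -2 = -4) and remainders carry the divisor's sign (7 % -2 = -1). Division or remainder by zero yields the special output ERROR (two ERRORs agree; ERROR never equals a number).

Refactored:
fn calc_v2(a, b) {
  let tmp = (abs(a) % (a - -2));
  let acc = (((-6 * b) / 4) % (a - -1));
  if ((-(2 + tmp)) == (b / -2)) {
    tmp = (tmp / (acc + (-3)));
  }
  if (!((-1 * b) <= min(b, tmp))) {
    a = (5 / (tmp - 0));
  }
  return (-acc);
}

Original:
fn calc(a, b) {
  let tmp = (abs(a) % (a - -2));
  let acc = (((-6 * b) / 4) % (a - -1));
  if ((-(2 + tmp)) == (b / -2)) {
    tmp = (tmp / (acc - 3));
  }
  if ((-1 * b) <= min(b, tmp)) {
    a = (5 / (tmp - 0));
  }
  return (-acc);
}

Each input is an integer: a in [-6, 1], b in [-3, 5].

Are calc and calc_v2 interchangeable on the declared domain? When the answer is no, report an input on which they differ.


The rewrite breaks on a=-6, b=-1, where the results are 4 and ERROR.
calc: tmp=-2, then acc=-4, then ((-(2 + tmp)) == (b / -2)) is true, then tmp=0, then ((-1 * b) <= min(b, tmp)) is false, then returns 4
calc_v2: tmp=-2, then acc=-4, then ((-(2 + tmp)) == (b / -2)) is true, then tmp=0, then (!((-1 * b) <= min(b, tmp))) is true, then a zero divisor aborts: ERROR
verdict: not equivalent; witness: a=-6, b=-1


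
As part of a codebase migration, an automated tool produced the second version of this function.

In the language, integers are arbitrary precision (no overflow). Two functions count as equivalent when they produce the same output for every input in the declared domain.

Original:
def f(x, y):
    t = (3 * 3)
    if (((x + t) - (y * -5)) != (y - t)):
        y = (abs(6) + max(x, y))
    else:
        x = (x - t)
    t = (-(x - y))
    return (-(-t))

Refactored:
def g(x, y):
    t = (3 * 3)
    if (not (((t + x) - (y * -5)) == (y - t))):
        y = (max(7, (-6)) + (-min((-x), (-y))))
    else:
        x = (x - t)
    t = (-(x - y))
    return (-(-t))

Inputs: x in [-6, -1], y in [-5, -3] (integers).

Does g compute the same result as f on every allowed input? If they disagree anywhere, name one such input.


These are not equivalent — on x=-6, y=-5 the outputs split (7 vs 8).
f: t becomes 9; next (((x + t) - (y * -5)) != (y - t)) evaluates to true; next y becomes 1; next t becomes 7; next final value 7
g: t becomes 9; next (not (((t + x) - (y * -5)) == (y - t))) evaluates to true; next y becomes 2; next t becomes 8; next final value 8
verdict: not equivalent; witness: x=-6, y=-5


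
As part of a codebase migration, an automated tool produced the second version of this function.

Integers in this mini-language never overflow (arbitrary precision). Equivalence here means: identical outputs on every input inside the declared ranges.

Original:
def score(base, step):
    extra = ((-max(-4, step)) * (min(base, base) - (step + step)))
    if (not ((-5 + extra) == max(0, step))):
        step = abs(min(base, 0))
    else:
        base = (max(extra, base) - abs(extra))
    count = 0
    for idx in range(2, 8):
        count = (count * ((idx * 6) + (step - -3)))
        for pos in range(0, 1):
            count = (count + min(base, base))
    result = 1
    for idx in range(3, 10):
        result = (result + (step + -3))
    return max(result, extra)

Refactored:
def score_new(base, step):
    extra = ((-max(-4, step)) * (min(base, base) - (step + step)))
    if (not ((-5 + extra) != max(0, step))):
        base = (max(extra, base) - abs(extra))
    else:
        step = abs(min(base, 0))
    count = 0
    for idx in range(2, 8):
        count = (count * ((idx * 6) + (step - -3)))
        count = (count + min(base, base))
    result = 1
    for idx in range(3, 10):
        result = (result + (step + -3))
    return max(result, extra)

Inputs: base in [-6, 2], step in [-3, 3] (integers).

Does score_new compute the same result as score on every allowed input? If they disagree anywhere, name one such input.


Equivalent — the differences include comparison usage differs; also loop structure differs; also statement counts differ; also local variable names differ, yet no declared input distinguishes the two.
Tracing base=2, step=-1: score: extra becomes 4; next (not ((-5 + extra) == max(0, step))) evaluates to true; next step becomes 0; next count becomes 0; next at idx=2:; next count becomes 0; next at pos=0:; next count becomes 2; next at idx=3:; next count becomes 42; next at pos=0:; next count becomes 44; next at idx=4:; next count becomes 1188; next at pos=0:; next count becomes 1190; next at idx=5:; next count becomes 39270; next at pos=0:; next count becomes 39272; next at idx=6:; next count becomes 1531608; next at pos=0:; next count becomes 1531610; next at idx=7:; next count becomes 68922450; next at pos=0:; next count becomes 68922452; next result becomes 1; next at idx=3:; next result becomes -2; next at idx=4:; next result becomes -5; next at idx=5:; next result becomes -8; next at idx=6:; next result becomes -11; next at idx=7:; next result becomes -14; next at idx=8:; next result becomes -17; next at idx=9:; next result becomes -20; next final value 4 | score_new: extra becomes 4; next (not ((-5 + extra) != max(0, step))) evaluates to false; next step becomes 0; next count becomes 0; next at idx=2:; next count becomes 0; next count becomes 2; next at idx=3:; next count becomes 42; next count becomes 44; next at idx=4:; next count becomes 1188; next count becomes 1190; next at idx=5:; next count becomes 39270; next count becomes 39272; next at idx=6:; next count becomes 1531608; next count becomes 1531610; next at idx=7:; next count becomes 68922450; next count becomes 68922452; next result becomes 1; next at idx=3:; next result becomes -2; next at idx=4:; next result becomes -5; next at idx=5:; next result becomes -8; next at idx=6:; next result becomes -11; next at idx=7:; next result becomes -14; next at idx=8:; next result becomes -17; next at idx=9:; next result becomes -20; next final value 4 — matching result 4.
Checked all 63 inputs in the declared domain: the outputs agree on every one.
verdict: equivalent


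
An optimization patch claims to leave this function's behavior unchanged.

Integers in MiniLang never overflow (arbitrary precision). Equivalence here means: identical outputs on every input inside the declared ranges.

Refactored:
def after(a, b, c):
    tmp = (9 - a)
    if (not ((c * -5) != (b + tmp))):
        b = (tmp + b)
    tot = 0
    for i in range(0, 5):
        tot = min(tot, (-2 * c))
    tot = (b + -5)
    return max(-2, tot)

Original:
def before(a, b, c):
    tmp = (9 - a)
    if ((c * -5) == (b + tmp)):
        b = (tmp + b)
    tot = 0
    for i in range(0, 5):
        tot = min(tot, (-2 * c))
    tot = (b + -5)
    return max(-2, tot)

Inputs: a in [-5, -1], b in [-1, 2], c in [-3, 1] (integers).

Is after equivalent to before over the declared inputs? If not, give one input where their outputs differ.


Behavior is preserved: although comparison usage differs, and boolean connective usage differs, the outputs never diverge.
Tracing a=-2, b=2, c=-3: before: tmp becomes 11; next ((c * -5) == (b + tmp)) evaluates to false; next tot becomes 0; next at i=0:; next tot becomes 0; next at i=1:; next tot becomes 0; next at i=2:; next tot becomes 0; next at i=3:; next tot becomes 0; next at i=4:; next tot becomes 0; next tot becomes -3; next final value -2 | after: tmp becomes 11; next (not ((c * -5) != (b + tmp))) evaluates to false; next tot becomes 0; next at i=0:; next tot becomes 0; next at i=1:; next tot becomes 0; next at i=2:; next tot becomes 0; next at i=3:; next tot becomes 0; next at i=4:; next tot becomes 0; next tot becomes -3; next final value -2 — matching result -2.
Every one of the 100 inputs gives matching results.
verdict: equivalent


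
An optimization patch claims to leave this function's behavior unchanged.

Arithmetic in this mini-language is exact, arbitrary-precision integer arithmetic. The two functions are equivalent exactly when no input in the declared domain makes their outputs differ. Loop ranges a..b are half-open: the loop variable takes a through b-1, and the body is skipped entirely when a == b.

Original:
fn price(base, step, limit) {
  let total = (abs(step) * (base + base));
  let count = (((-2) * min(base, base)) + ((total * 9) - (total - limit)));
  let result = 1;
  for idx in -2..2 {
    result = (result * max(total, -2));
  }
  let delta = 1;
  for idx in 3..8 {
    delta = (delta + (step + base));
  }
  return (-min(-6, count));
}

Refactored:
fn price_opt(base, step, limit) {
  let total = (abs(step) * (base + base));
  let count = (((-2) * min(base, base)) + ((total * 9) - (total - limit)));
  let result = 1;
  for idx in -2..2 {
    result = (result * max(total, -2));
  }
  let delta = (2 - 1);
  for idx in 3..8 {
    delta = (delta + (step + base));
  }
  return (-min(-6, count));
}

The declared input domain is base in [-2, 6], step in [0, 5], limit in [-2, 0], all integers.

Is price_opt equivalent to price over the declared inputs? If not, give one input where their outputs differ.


Side by side, the visible changes include: arithmetic usage differs; also constant usage differs.
As a probe, take base=6, step=4, limit=0: price runs total becomes 48; next count becomes 372; next result becomes 1; next at idx=-2:; next result becomes 48; next at idx=-1:; next result becomes 2304; next at idx=0:; next result becomes 110592; next at idx=1:; next result becomes 5308416; next delta becomes 1; next at idx=3:; next delta becomes 11; next at idx=4:; next delta becomes 21; next at idx=5:; next delta becomes 31; next at idx=6:; next delta becomes 41; next at idx=7:; next delta becomes 51; next final value 6; price_opt runs total becomes 48; next count becomes 372; next result becomes 1; next at idx=-2:; next result becomes 48; next at idx=-1:; next result becomes 2304; next at idx=0:; next result becomes 110592; next at idx=1:; next result becomes 5308416; next delta becomes 1; next at idx=3:; next delta becomes 11; next at idx=4:; next delta becomes 21; next at idx=5:; next delta becomes 31; next at idx=6:; next delta becomes 41; next at idx=7:; next delta becomes 51; next final value 6; both end at 6.
An exhaustive pass over the 162 declared inputs shows identical outputs.
verdict: equivalent


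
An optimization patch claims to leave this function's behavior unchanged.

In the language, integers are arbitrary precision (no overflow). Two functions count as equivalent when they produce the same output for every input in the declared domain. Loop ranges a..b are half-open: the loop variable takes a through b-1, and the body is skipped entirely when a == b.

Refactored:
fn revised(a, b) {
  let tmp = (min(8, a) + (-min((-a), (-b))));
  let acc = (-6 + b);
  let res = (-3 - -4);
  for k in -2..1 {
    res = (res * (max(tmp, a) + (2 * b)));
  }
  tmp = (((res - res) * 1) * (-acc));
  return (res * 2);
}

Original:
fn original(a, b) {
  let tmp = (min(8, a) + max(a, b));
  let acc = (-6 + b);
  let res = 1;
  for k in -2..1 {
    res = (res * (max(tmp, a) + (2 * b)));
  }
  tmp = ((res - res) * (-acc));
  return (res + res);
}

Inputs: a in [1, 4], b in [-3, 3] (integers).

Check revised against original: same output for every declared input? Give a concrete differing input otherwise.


Changes here: constant usage differs, min/max/abs usage differs, arithmetic usage differs; the full 28-point sweep finds no disagreement.
verdict: equivalent


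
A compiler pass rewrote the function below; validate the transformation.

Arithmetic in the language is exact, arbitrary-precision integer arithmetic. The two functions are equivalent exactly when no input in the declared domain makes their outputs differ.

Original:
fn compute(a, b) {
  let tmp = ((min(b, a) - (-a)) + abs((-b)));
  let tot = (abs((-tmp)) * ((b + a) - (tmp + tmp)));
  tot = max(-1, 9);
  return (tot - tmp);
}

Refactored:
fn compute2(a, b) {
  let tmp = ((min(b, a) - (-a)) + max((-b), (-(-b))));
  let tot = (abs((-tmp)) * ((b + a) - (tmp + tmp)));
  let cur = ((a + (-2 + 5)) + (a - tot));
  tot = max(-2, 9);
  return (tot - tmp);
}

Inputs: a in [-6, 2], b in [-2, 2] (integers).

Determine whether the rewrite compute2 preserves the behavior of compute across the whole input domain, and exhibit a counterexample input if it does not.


Although `-1` became `-2`, no input in the stated domain can expose it.
Spot check at a=-2, b=-2 — compute: tmp=-2, then tot=0, then tot=9, then returns 11. compute2: tmp=-2, then tot=0, then cur=-1, then tot=9, then returns 11. Both give 11.
Checked all 45 inputs in the declared domain: the outputs agree on every one.
verdict: equivalent


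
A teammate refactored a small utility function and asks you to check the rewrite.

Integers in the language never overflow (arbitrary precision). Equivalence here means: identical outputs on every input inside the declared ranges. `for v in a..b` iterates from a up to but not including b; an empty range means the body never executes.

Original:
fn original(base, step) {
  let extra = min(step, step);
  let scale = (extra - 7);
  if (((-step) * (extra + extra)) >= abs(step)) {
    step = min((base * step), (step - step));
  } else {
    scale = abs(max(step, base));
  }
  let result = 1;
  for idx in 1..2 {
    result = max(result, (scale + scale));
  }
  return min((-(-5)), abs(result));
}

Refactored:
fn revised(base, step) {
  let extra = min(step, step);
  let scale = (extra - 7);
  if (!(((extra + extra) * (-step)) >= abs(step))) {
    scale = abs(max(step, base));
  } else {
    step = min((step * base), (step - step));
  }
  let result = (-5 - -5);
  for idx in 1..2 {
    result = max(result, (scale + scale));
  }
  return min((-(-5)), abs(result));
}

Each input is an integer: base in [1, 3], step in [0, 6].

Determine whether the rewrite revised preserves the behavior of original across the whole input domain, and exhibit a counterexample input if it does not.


Take base=1, step=0.
original: extra = 0; scale = -7; (((-step) * (extra + extra)) >= abs(step)) -> true; step = 0; result = 1; [idx=1]; result = 1; return 1
revised: extra = 0; scale = -7; (!(((extra + extra) * (-step)) >= abs(step))) -> false; step = 0; result = 0; [idx=1]; result = 0; return 0
1 against 0: the behavior changed.
verdict: not equivalent; witness: base=1, step=0


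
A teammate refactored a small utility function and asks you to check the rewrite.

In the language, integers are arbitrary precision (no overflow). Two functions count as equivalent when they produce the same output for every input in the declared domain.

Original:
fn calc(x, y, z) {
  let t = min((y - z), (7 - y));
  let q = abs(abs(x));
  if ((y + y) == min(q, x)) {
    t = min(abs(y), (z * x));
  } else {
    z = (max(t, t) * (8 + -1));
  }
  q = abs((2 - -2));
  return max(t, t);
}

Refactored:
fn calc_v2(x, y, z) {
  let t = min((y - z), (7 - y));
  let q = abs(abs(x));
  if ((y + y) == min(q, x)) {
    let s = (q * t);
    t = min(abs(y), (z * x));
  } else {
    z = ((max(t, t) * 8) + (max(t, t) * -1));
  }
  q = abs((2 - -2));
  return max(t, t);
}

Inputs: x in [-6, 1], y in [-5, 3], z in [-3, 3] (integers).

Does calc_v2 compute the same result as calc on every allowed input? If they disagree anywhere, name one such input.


The two are interchangeable: local variable names differ, and statement counts differ, and min/max/abs usage differs, and arithmetic usage differs, and every declared input agrees.
Spot check at x=-1, y=1, z=2 — calc: t = -1; q = 1; ((y + y) == min(q, x)) -> false; z = -7; q = 4; return -1. calc_v2: t = -1; q = 1; ((y + y) == min(q, x)) -> false; z = -7; q = 4; return -1. Both give -1.
Every one of the 504 inputs gives matching results.
verdict: equivalent


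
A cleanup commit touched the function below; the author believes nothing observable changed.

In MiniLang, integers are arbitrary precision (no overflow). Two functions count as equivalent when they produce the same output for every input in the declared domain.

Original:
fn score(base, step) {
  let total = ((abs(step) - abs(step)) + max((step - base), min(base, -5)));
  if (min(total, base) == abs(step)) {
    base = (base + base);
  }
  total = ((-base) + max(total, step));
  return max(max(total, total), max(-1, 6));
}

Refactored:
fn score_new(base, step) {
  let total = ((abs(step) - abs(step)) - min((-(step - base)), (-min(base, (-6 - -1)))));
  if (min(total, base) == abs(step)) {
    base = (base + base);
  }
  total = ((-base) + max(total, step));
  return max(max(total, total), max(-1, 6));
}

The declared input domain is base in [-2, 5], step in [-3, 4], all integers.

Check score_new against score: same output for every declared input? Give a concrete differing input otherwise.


Reading the diff, among the changes: arithmetic usage differs; and constant usage differs; and min/max/abs usage differs.
One worked example (base=5, step=1) — score: total = -4; (min(total, base) == abs(step)) -> false; total = -4; return 6; score_new: total = -4; (min(total, base) == abs(step)) -> false; total = -4; return 6; agreement on 6.
Checked all 64 inputs in the declared domain: the outputs agree on every one.
verdict: equivalent


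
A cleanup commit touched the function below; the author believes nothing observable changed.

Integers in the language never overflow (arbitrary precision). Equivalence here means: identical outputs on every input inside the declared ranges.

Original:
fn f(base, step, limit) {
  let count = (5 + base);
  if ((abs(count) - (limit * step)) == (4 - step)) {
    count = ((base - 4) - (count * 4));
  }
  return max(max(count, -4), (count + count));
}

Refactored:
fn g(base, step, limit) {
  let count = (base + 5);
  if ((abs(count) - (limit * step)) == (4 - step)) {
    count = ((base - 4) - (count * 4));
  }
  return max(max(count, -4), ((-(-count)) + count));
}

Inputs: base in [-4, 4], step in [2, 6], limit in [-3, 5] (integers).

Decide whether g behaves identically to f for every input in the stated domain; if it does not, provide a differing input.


This is a faithful refactor — same computation, different form, but the computed results match everywhere.
Spot check at base=-4, step=4, limit=-1 — f: count := 1 | ((abs(count) - (limit * step)) == (4 - step)): false | result 2. g: count := 1 | ((abs(count) - (limit * step)) == (4 - step)): false | result 2. Both give 2.
Sweeping the whole domain (405 inputs) finds no disagreement.
verdict: equivalent


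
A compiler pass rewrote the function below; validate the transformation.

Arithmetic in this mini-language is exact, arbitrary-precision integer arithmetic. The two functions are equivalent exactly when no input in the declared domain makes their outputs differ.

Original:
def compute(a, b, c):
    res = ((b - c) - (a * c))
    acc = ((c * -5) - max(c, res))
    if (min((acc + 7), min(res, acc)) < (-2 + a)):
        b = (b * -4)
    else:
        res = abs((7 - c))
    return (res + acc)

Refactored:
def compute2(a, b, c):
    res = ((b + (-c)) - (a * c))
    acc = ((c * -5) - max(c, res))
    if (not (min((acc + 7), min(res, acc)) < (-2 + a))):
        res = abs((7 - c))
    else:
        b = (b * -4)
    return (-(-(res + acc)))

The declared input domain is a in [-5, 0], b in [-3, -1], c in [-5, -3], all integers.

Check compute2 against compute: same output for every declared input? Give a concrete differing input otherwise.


Changes here: boolean connective usage differs; and arithmetic usage differs; the full 54-point sweep finds no disagreement.
verdict: equivalent


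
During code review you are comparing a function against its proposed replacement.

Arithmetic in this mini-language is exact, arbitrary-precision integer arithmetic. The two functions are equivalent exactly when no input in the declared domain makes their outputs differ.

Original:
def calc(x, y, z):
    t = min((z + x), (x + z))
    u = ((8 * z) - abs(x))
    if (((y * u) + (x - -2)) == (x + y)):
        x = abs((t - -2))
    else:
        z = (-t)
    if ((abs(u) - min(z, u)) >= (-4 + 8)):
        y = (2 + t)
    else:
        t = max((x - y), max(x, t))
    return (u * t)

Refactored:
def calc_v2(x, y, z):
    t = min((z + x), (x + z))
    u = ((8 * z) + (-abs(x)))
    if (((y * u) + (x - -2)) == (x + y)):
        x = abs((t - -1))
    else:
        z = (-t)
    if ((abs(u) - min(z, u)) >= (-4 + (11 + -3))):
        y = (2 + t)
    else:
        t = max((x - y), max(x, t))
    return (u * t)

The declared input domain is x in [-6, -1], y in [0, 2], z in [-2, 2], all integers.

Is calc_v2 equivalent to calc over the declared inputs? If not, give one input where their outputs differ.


On input x=-1, y=1, z=0, calc returns -1 while calc_v2 returns 0.
verdict: not equivalent; witness: x=-1, y=1, z=0


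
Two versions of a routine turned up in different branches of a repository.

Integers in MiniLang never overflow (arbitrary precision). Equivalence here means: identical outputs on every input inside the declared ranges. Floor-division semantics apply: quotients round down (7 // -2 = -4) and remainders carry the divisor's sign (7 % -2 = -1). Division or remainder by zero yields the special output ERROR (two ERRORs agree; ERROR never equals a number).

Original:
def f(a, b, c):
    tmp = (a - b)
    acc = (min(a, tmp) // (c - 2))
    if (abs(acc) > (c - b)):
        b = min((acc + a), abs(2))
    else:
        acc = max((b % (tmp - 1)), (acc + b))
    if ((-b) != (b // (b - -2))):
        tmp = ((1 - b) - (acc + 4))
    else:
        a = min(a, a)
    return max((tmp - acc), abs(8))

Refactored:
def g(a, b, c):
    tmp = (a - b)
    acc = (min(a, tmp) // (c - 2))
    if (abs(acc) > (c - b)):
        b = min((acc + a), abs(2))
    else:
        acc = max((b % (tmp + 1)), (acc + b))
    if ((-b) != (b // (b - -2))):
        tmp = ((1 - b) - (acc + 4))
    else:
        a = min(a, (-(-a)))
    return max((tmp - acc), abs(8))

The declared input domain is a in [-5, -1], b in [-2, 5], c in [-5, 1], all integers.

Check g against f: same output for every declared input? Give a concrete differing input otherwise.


Not equivalent: a=-2, b=-1, c=-1 separates them (8 vs ERROR).
f: tmp becomes -1; next acc becomes 0; next (abs(acc) > (c - b)) evaluates to false; next acc becomes -1; next ((-b) != (b // (b - -2))) evaluates to true; next tmp becomes -1; next final value 8
g: tmp becomes -1; next acc becomes 0; next (abs(acc) > (c - b)) evaluates to false; next hits division by zero so the output is ERROR
verdict: not equivalent; witness: a=-2, b=-1, c=-1


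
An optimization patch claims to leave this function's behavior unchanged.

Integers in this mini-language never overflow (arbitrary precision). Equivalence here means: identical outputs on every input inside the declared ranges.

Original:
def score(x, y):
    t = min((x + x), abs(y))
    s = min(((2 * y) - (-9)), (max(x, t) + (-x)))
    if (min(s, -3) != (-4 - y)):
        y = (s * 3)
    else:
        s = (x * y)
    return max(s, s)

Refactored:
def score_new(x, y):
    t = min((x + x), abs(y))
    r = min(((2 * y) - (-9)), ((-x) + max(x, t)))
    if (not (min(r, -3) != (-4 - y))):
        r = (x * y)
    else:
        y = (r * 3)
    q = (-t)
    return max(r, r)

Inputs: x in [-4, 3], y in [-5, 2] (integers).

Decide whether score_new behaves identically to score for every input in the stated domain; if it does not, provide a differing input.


Differences: boolean connective usage differs, and statement counts differ, and local variable names differ — yet all 64 inputs agree.
verdict: equivalent


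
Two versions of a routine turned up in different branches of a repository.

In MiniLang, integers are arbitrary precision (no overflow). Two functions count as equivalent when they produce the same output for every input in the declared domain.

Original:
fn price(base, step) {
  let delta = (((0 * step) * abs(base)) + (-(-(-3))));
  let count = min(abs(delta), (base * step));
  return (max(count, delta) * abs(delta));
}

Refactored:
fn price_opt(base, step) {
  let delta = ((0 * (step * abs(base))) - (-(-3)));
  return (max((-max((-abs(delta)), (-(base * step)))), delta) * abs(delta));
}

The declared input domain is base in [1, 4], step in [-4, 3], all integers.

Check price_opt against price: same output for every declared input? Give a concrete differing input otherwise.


The two versions differ — the changes include local variable names differ; and statement counts differ; and arithmetic usage differs; and min/max/abs usage differs.
Spot check at base=3, step=0 — price: delta = -3; count = 0; return 0. price_opt: delta = -3; return 0. Both give 0.
Sweeping the whole domain (32 inputs) finds no disagreement.
verdict: equivalent


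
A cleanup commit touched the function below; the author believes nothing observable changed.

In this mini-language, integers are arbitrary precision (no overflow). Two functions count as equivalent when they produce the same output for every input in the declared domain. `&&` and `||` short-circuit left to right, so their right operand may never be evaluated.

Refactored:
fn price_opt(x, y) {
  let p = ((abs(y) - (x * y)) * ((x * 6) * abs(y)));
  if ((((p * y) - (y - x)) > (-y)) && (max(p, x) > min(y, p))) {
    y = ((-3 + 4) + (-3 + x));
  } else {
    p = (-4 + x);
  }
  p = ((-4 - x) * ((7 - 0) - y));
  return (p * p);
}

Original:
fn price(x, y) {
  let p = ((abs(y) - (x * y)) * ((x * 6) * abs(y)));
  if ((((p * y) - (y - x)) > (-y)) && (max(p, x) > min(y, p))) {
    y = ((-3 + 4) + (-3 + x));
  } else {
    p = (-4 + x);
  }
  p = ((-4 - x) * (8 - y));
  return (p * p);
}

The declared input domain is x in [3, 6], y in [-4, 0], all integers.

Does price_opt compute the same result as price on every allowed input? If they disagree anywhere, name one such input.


There is a counterexample at x=3, y=-4: 7056 on one side, 5929 on the other.
price: p := 1152 | ((((p * y) - (y - x)) > (-y)) && (max(p, x) > min(y, p))): false | p := -1 | p := -84 | result 7056
price_opt: p := 1152 | ((((p * y) - (y - x)) > (-y)) && (max(p, x) > min(y, p))): false | p := -1 | p := -77 | result 5929
verdict: not equivalent; witness: x=3, y=-4


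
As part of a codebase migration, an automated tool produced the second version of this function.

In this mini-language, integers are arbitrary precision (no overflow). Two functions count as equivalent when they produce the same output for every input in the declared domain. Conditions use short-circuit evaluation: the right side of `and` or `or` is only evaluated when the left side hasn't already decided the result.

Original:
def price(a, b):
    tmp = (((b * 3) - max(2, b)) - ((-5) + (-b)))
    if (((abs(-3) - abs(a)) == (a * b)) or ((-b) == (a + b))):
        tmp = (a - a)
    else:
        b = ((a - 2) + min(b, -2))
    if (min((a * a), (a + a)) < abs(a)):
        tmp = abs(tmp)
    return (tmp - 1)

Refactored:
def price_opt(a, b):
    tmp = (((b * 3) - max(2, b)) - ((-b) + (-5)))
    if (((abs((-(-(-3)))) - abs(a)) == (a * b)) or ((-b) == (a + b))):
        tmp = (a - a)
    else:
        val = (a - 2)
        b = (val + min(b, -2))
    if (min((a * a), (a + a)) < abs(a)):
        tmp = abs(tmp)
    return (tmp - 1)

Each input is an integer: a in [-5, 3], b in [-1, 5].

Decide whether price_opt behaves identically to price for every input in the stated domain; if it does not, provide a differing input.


The two versions differ — the changes include local variable names differ; and statement counts differ.
Spot check at a=1, b=5 — price: tmp := 20 | (((abs(-3) - abs(a)) == (a * b)) or ((-b) == (a + b))): false | b := -3 | (min((a * a), (a + a)) < abs(a)): false | result 19. price_opt: tmp := 20 | (((abs((-(-(-3)))) - abs(a)) == (a * b)) or ((-b) == (a + b))): false | val := -1 | b := -3 | (min((a * a), (a + a)) < abs(a)): false | result 19. Both give 19.
Across all 63 domain points the two functions coincide.
verdict: equivalent


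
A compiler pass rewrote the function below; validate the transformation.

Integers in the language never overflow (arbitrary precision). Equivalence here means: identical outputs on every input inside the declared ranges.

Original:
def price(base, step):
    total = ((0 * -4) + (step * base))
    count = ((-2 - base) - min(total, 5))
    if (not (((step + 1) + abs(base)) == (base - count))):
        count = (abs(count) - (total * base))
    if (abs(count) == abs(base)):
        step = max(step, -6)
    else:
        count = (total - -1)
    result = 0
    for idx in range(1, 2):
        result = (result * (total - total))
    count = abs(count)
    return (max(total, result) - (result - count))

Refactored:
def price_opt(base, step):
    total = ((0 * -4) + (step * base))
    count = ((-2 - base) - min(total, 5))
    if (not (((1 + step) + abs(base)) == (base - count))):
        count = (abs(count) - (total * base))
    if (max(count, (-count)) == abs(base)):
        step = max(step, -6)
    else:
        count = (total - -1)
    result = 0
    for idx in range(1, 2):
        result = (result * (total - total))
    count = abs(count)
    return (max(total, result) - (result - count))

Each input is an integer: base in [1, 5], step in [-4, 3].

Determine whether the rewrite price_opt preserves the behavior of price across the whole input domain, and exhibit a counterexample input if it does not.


The two versions differ — the changes include min/max/abs usage differs.
Spot check at base=4, step=0 — price: total := 0 | count := -6 | (not (((step + 1) + abs(base)) == (base - count))): true | count := 6 | (abs(count) == abs(base)): false | count := 1 | result := 0 | iter idx=1: | result := 0 | count := 1 | result 1. price_opt: total := 0 | count := -6 | (not (((1 + step) + abs(base)) == (base - count))): true | count := 6 | (max(count, (-count)) == abs(base)): false | count := 1 | result := 0 | iter idx=1: | result := 0 | count := 1 | result 1. Both give 1.
Every one of the 40 inputs gives matching results.
verdict: equivalent


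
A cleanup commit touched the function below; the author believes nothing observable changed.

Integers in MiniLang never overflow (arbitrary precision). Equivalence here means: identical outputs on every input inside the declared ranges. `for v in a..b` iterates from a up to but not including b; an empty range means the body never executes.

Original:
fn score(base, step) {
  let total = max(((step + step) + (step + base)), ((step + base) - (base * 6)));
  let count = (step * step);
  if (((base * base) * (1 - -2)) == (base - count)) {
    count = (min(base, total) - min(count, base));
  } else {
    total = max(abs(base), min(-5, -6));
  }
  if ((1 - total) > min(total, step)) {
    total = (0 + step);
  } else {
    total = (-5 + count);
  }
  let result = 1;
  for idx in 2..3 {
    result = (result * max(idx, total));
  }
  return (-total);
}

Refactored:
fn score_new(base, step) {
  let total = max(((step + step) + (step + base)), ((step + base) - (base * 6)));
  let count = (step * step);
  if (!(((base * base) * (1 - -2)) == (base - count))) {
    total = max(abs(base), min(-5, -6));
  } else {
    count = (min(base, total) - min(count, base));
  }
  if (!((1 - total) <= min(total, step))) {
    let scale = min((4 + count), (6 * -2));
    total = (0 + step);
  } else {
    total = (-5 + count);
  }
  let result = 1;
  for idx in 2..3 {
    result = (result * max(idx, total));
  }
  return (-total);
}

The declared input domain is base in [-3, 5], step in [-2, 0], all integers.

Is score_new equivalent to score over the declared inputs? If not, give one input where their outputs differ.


Side by side, the visible changes include: boolean connective usage differs, and arithmetic usage differs, and min/max/abs usage differs, and statement counts differ, and constant usage differs, and local variable names differ, and comparison usage differs.
One worked example (base=4, step=0) — score: total=4, then count=0, then (((base * base) * (1 - -2)) == (base - count)) is false, then total=4, then ((1 - total) > min(total, step)) is false, then total=-5, then result=1, then (idx=2), then result=2, then returns 5; score_new: total=4, then count=0, then (!(((base * base) * (1 - -2)) == (base - count))) is true, then total=4, then (!((1 - total) <= min(total, step))) is false, then total=-5, then result=1, then (idx=2), then result=2, then returns 5; agreement on 5.
Checked all 27 inputs in the declared domain: the outputs agree on every one.
verdict: equivalent
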